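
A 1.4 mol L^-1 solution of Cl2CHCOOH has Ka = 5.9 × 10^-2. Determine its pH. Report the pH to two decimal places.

Cl2CHCOOH ⇌ Cl2CHCOO- + H+
From the ICE table, Ka = [H+]²/(1.4 − [H+]) = 5.9 × 10^-2.
[H+] is not negligible relative to C₀; solve [H+]² + 0.059·[H+] − 0.0826 = 0.
[H+] = (−Ka + √(Ka² + 4·Ka·C₀))/2 = 2.59 × 10^-1 M
pH = −log[H+] = −log(2.59 × 10^-1) = 0.59

pH = 0.59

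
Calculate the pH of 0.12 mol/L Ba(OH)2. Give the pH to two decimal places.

pH = 13.38

Ba(OH)2 is a strong base (each formula unit releases 2 OH-); [OH-] = 0.24 M.
pOH = -log(0.24) = 0.62
pH = 14.00 - 0.62 = 13.38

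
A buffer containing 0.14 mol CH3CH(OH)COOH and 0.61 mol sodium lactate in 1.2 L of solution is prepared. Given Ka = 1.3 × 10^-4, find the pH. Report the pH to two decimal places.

pH = 4.53

pKa = −log(1.3 × 10^-4) = 3.886
pH = pKa + log([A⁻]/[HA]) = 3.886 + log(0.61/0.14)
pH = 3.886 + (+0.639) = 4.53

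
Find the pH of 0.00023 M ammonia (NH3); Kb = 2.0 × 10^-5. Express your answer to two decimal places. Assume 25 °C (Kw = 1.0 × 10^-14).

NH3 + H2O ⇌ NH4+ + OH-
Kb = [OH-]²/(0.00023 − [OH-]) = 2.0 × 10^-5
The 5% rule fails; solving [OH-]² + Kb·[OH-] − Kb·C₀ = 0 exactly:
[OH-] = [−2e-05 + √(2e-05² + 1.84e-08)]/2 = 5.86 × 10^-5 M
pOH = 4.23, so pH = 14.00 − pOH = 9.77

pH = 9.77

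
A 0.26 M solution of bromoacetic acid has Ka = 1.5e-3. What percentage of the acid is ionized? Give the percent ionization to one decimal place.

7.3%

BrCH2COOH ⇌ BrCH2COO- + H+; let x = [H+] at equilibrium.
Ka = x²/(C₀ − x); solving the quadratic gives x = 1.90 × 10^-2 M.
% ionization = x/C₀ × 100% = 1.90 × 10^-2/0.26 × 100% = 7.3%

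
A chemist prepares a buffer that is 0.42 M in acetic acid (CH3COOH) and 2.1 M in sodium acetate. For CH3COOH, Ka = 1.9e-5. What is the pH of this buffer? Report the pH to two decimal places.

pH = 5.42

pKa = −log(1.9 × 10^-5) = 4.721
pH = pKa + log([A⁻]/[HA]) = 4.721 + log(2.1/0.42)
pH = 4.721 + (+0.699) = 5.42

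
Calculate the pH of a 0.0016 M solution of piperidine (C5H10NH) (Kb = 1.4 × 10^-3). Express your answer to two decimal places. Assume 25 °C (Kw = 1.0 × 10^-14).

C5H10NH + H2O ⇌ C5H10NH2+ + OH-
Let x = [OH-] at equilibrium. Kb = x²/(0.0016 − x).
x is not negligible relative to C₀; solve x² + 0.0014·x − 2.24e-06 = 0.
x = [−0.0014 + √(0.0014² + 8.96e-06)]/2 = 9.52 × 10^-4 M
pOH = 3.02, so pH = 14.00 − pOH = 10.98

pH = 10.98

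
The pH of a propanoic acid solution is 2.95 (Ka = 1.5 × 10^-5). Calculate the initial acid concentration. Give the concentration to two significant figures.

C₀ = 8.5 × 10^-2 M

[H+] = 10^(-2.95) = 1.12 × 10^-3 M = x
Ka = x²/(C₀ − x) ⇒ C₀ = x + x²/Ka
C₀ = 1.12 × 10^-3 + (1.12 × 10^-3)²/(1.5 × 10^-5) = 8.47 × 10^-2 M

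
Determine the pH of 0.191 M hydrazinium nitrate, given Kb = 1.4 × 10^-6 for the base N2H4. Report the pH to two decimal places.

pH = 4.43

N2H5+ is the conjugate acid of the weak base N2H4.
Ka = Kw/Kb = 1.0×10^-14 / 1.4 × 10^-6 = 7.14 × 10^-9
Ka = [H+]²/(0.191 − [H+]) = 7.14 × 10^-9
Assume [H+] ≪ 0.191: [H+] ≈ √(7.14 × 10^-9 × 0.191) = 3.69 × 10^-5 M
pH = −log(3.69 × 10^-5) = 4.43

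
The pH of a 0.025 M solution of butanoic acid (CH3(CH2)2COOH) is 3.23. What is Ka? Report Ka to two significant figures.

Ka = 1.4 × 10^-5

[H+] = 10^(-3.23) = 5.89 × 10^-4 M
At equilibrium [HA] = 0.025 − 5.89 × 10^-4 = 2.44 × 10^-2 M
Ka = [H+][A-]/[HA] = (5.89 × 10^-4)² / 2.44 × 10^-2 = 1.4 × 10^-5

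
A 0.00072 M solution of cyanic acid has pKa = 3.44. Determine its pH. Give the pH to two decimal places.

pH = 3.44

HOCN ⇌ OCN- + H+
Ka = 10^(−3.44) = 3.63 × 10^-4
Let x = [H+] at equilibrium. Ka = x²/(0.00072 − x).
Here C₀/Ka ≈ 1.98, so the small-x approximation fails. Use the quadratic:
x = [−0.000363 + √(0.000363² + 1.05e-06)]/2 = 3.61 × 10^-4 M
pH = −log(3.61 × 10^-4) = 3.44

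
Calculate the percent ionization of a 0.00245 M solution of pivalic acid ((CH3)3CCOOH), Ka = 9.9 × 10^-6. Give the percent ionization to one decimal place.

(CH3)3CCOOH ⇌ (CH3)3CCOO- + H+; let x = [H+] at equilibrium.
Ka = x²/(C₀ − x); solving the quadratic gives x = 1.51 × 10^-4 M.
Fraction ionized = 1.51 × 10^-4 / 0.00245 = 0.0616 → 6.2%

6.2%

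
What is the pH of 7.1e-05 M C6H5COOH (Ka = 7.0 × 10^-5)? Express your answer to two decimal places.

pH = 4.36

C6H5COOH ⇌ C6H5COO- + H+
Ka = x²/(7.1e-05 − x) = 7.0 × 10^-5
Here C₀/Ka ≈ 1.01, so the small-x approximation fails. Use the quadratic:
x = (−Ka + √(Ka² + 4·Ka·C₀))/2 = 4.37 × 10^-5 M
pH = −log[H+] = −log(4.37 × 10^-5) = 4.36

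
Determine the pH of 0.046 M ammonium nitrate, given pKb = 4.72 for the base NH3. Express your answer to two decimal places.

NH4+ is the conjugate acid of the weak base NH3.
Kb = 10^(−4.72) = 1.91 × 10^-5
Ka = Kw/Kb = 1.0×10^-14 / 1.91 × 10^-5 = 5.24 × 10^-10
From the ICE table, Ka = [H+]²/(0.046 − [H+]) = 5.24 × 10^-10.
Neglecting [H+] in the denominator: [H+] = √(5.24 × 10^-10 × 0.046) = 4.91 × 10^-6 M
([H+]/C₀ = 0.011% < 5%, so the approximation holds.)
pH = −log(4.91 × 10^-6) = 5.31

pH = 5.31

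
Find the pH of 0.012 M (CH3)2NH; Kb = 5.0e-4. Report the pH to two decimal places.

pH = 11.34

(CH3)2NH + H2O ⇌ (CH3)2NH2+ + OH-
From the ICE table, Kb = x²/(0.012 − x) = 5.0 × 10^-4.
Here C₀/Kb ≈ 24, so the small-x approximation fails. Use the quadratic:
x = [−0.0005 + √(0.0005² + 2.4e-05)]/2 = 2.21 × 10^-3 M
pOH = −log(2.21 × 10^-3) = 2.66; pH = 14.00 − 2.66 = 11.34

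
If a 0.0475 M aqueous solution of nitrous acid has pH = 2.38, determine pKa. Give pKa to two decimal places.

pKa = 3.40

[H+] = 10^(-2.38) = 4.17 × 10^-3 M
At equilibrium [HA] = 0.0475 − 4.17 × 10^-3 = 4.33 × 10^-2 M
Ka = [H+][A-]/[HA] = (4.17 × 10^-3)² / 4.33 × 10^-2 = 4.02 × 10^-4
pKa = -log(4.02 × 10^-4) = 3.40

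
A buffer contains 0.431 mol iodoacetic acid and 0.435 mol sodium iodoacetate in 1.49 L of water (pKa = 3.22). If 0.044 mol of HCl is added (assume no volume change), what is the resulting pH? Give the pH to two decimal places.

Added H+ converts ICH2COO- to ICH2COOH: ICH2COOH → 0.475 mol, ICH2COO- → 0.391 mol.
pH = pKa + log(n_ICH2COO-/n_ICH2COOH) = 3.22 + log(0.391/0.475) = 3.22 + (-0.085)

pH = 3.14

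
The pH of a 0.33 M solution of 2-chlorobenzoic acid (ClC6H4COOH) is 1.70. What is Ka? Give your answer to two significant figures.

[H+] = 10^(-1.70) = 2.00 × 10^-2 M
At equilibrium [HA] = 0.33 − 2.00 × 10^-2 = 3.10 × 10^-1 M
Ka = [H+][A-]/[HA] = (2.00 × 10^-2)² / 3.10 × 10^-1 = 1.3 × 10^-3

Ka = 1.3 × 10^-3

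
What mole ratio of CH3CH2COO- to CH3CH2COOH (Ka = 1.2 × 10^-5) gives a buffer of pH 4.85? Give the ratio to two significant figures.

ratio = 0.85

pKa = -log(1.2 × 10^-5) = 4.921
pH = pKa + log(r) ⇒ log(r) = 4.85 − 4.921 = -0.071
r = [CH3CH2COO-]/[CH3CH2COOH] = 10^(-0.071) = 0.849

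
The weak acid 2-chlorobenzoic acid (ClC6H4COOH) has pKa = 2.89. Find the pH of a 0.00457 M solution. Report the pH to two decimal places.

pH = 2.73

ClC6H4COOH ⇌ ClC6H4COO- + H+
Ka = 10^(−2.89) = 1.29 × 10^-3
From the ICE table, Ka = [H+]²/(0.00457 − [H+]) = 1.29 × 10^-3.
[H+] is not negligible relative to C₀; solve [H+]² + 0.00129·[H+] − 5.9e-06 = 0.
[H+] = [−0.00129 + √(0.00129² + 2.36e-05)]/2 = 1.87 × 10^-3 M
pH = −log(1.87 × 10^-3) = 2.73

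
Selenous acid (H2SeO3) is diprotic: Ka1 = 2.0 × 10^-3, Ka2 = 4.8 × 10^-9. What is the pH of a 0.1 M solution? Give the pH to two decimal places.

Ka1 ≫ Ka2, so treat the first dissociation as the only significant source of H+.
Ka1 = x²/(0.1 − x) = 2.0 × 10^-3
Solving the quadratic: x = (−Ka1 + √(Ka1² + 4·Ka1·C₀))/2 = 1.32 × 10^-2 M
pH = −log(1.32 × 10^-2) = 1.88

pH = 1.88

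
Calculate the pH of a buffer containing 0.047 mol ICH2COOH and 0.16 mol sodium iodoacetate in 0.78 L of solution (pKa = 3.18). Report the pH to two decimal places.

Henderson–Hasselbalch: pH = pKa + log([ICH2COO-]/[ICH2COOH]) = 3.18 + log(0.16/0.047)
pH = 3.18 + (+0.532) = 3.71

pH = 3.71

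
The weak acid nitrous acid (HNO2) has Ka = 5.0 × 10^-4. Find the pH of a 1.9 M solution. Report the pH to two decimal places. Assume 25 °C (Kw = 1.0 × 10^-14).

pH = 1.51

HNO2 ⇌ NO2- + H+
From the ICE table, Ka = x²/(1.9 − x) = 5.0 × 10^-4.
Since Ka ≪ C₀, x ≈ √(Ka·C₀) = 3.08 × 10^-2 M.
pH = −log[H+] = −log(3.08 × 10^-2) = 1.51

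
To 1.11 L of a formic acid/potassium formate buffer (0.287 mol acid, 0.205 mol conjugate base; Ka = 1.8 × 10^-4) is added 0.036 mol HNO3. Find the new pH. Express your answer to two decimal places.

Added H+ converts HCOO- to HCOOH: HCOOH → 0.323 mol, HCOO- → 0.169 mol.
pKa = −log(1.8 × 10^-4) = 3.745
Henderson–Hasselbalch with mole ratio 0.169/0.323: pH = 3.745 + (-0.281)

pH = 3.46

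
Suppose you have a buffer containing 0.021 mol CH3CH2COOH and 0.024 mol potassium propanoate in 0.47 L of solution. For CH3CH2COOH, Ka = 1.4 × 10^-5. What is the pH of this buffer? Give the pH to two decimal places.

pKa = −log(1.4 × 10^-5) = 4.854
pH = pKa + log([A⁻]/[HA]) = 4.854 + log(0.024/0.021)
pH = 4.854 + (+0.058) = 4.91

pH = 4.91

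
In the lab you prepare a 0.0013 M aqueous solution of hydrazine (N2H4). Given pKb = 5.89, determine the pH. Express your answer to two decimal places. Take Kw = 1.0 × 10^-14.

N2H4 + H2O ⇌ N2H5+ + OH-
Kb = 10^(−5.89) = 1.29 × 10^-6
Kb = x²/(0.0013 − x) = 1.29 × 10^-6
Neglecting x in the denominator: x = √(1.29 × 10^-6 × 0.0013) = 4.10 × 10^-5 M
(x/C₀ = 3.2% < 5%, so the approximation holds.)
pOH = −log(4.10 × 10^-5) = 4.39; pH = 14.00 − 4.39 = 9.61

pH = 9.61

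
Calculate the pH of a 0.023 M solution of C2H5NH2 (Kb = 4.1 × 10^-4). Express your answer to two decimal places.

C2H5NH2 + H2O ⇌ C2H5NH3+ + OH-
From the ICE table, Kb = [OH-]²/(0.023 − [OH-]) = 4.1 × 10^-4.
[OH-] is not negligible relative to C₀; solve [OH-]² + 0.00041·[OH-] − 9.43e-06 = 0.
[OH-] = (−Kb + √(Kb² + 4·Kb·C₀))/2 = 2.87 × 10^-3 M
pOH = −log(2.87 × 10^-3) = 2.54; pH = 14.00 − 2.54 = 11.46

pH = 11.46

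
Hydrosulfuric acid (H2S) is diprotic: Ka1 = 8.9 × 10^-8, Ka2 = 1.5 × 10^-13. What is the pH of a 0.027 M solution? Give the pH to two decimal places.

pH = 4.31

Since Ka1 ≫ Ka2, the first ionization dominates [H+].
Ka1 = x²/(0.027 − x) = 8.9 × 10^-8
x ≈ √(8.9 × 10^-8 × 0.027) = 4.90 × 10^-5 M
pH = −log(4.90 × 10^-5) = 4.31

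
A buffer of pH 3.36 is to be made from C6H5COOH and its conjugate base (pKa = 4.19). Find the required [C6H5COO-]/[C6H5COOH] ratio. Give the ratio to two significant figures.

ratio = 0.15

pH = pKa + log(r) ⇒ log(r) = 3.36 − 4.19 = -0.83
r = [C6H5COO-]/[C6H5COOH] = 10^(-0.83) = 0.148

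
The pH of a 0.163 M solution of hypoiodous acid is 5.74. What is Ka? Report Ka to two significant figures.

Ka = 2.0 × 10^-11

[H+] = 10^(-5.74) = 1.82 × 10^-6 M
At equilibrium [HA] = 0.163 − 1.82 × 10^-6 = 1.63 × 10^-1 M
Ka = [H+][A-]/[HA] = (1.82 × 10^-6)² / 1.63 × 10^-1 = 2.0 × 10^-11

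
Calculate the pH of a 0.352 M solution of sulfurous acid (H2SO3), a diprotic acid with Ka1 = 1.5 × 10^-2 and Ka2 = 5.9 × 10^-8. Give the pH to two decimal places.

Ka1 ≫ Ka2, so treat the first dissociation as the only significant source of H+.
Ka1 = x²/(0.352 − x) = 1.5 × 10^-2
Solving the quadratic: x = (−Ka1 + √(Ka1² + 4·Ka1·C₀))/2 = 6.55 × 10^-2 M
pH = −log(6.55 × 10^-2) = 1.18

pH = 1.18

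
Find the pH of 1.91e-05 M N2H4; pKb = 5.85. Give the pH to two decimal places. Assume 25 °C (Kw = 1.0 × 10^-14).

pH = 8.66

N2H4 + H2O ⇌ N2H5+ + OH-
Kb = 10^(−5.85) = 1.41 × 10^-6
Kb = x²/(1.91e-05 − x) = 1.41 × 10^-6
x is not negligible relative to C₀; solve x² + 1.41e-06·x − 2.69e-11 = 0.
x = (−Kb + √(Kb² + 4·Kb·C₀))/2 = 4.53 × 10^-6 M
pOH = 5.34, so pH = 14.00 − pOH = 8.66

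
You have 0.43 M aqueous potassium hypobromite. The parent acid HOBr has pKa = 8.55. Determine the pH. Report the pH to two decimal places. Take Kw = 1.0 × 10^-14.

pH = 11.09

OBr- is the conjugate base of the weak acid HOBr.
Ka = 10^(−8.55) = 2.82 × 10^-9
Kb = Kw/Ka = 1.0×10^-14 / 2.82 × 10^-9 = 3.55 × 10^-6
Let x = [OH-] at equilibrium. Kb = x²/(0.43 − x).
Assume x ≪ 0.43: x ≈ √(3.55 × 10^-6 × 0.43) = 1.24 × 10^-3 M
(x/C₀ = 0.29% < 5%, so the approximation holds.)
pOH = −log(1.24 × 10^-3) = 2.91; pH = 14.00 − 2.91 = 11.09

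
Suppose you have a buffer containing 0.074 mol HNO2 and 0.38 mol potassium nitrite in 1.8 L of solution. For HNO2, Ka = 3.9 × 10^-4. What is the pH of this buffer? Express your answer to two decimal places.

pKa = −log(3.9 × 10^-4) = 3.409
Using pH = pKa + log([base]/[acid]) with [base]/[acid] = 0.38/0.074:
pH = 3.409 + (+0.711) = 4.12

pH = 4.12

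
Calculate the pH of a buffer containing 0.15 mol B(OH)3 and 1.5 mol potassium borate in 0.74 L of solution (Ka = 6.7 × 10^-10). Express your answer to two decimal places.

pKa = −log(6.7 × 10^-10) = 9.174
pH = pKa + log([A⁻]/[HA]) = 9.174 + log(1.5/0.15)
pH = 9.174 + (+1.000) = 10.17

pH = 10.17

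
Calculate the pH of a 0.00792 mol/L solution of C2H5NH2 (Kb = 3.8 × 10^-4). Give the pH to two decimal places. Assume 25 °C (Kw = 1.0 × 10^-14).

pH = 11.19

C2H5NH2 + H2O ⇌ C2H5NH3+ + OH-
From the ICE table, Kb = x²/(0.00792 − x) = 3.8 × 10^-4.
The 5% rule fails; solving x² + Kb·x − Kb·C₀ = 0 exactly:
x = (−Kb + √(Kb² + 4·Kb·C₀))/2 = 1.56 × 10^-3 M
pOH = −log(1.56 × 10^-3) = 2.81; pH = 14.00 − 2.81 = 11.19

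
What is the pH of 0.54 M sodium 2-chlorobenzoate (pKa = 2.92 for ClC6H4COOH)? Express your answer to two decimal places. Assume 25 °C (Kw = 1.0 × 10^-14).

pH = 8.33

ClC6H4COO- is the conjugate base of the weak acid ClC6H4COOH.
Ka = 10^(−2.92) = 1.20 × 10^-3
Kb = Kw/Ka = 1.0×10^-14 / 1.20 × 10^-3 = 8.33 × 10^-12
Let x = [OH-] at equilibrium. Kb = x²/(0.54 − x).
Neglecting x in the denominator: x = √(8.33 × 10^-12 × 0.54) = 2.12 × 10^-6 M
pOH = −log(2.12 × 10^-6) = 5.67; pH = 14.00 − 5.67 = 8.33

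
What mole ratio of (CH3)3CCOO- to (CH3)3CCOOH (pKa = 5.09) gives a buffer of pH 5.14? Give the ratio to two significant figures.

pH = pKa + log(r) ⇒ log(r) = 5.14 − 5.09 = +0.05
r = [(CH3)3CCOO-]/[(CH3)3CCOOH] = 10^(+0.05) = 1.12

ratio = 1.1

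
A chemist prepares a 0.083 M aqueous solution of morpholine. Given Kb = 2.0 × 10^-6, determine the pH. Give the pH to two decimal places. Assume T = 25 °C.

C4H8ONH + H2O ⇌ C4H8ONH2+ + OH-
From the ICE table, Kb = [OH-]²/(0.083 − [OH-]) = 2.0 × 10^-6.
Assume [OH-] ≪ 0.083: [OH-] ≈ √(2.0 × 10^-6 × 0.083) = 4.07 × 10^-4 M
pOH = −log(4.07 × 10^-4) = 3.39; pH = 14.00 − 3.39 = 10.61

pH = 10.61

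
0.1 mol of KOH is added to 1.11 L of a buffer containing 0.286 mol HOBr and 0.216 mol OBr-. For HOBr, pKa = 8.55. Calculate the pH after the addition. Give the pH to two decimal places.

pH = 8.78

OH- converts HOBr to OBr-: HOBr → 0.186 mol, OBr- → 0.316 mol.
Henderson–Hasselbalch with mole ratio 0.316/0.186: pH = 8.55 + (+0.230)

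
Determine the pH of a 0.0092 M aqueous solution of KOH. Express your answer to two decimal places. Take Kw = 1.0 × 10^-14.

KOH is a strong base; [OH-] = 0.0092 M.
pOH = -log(0.0092) = 2.04
pH = 14.00 - 2.04 = 11.96

pH = 11.96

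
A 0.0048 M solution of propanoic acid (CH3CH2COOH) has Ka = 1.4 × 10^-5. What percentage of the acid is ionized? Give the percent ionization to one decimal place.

CH3CH2COOH ⇌ CH3CH2COO- + H+; let x = [H+] at equilibrium.
Solve x² + 1.4e-05x − 6.72e-08 = 0 → x = 2.52 × 10^-4 M
% ionization = x/C₀ × 100% = 2.52 × 10^-4/0.0048 × 100% = 5.3%

5.3%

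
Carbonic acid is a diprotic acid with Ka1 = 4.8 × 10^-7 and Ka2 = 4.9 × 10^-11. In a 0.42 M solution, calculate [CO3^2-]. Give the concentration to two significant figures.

4.9 × 10^-11 M

First ionization gives [H+] ≈ [HCO3-] = 4.49 × 10^-4 M.
Second step: Ka2 = [H+][CO3^2-]/[HCO3-] ≈ [CO3^2-] (since [H+] ≈ [HCO3-]).
So [CO3^2-] ≈ Ka2.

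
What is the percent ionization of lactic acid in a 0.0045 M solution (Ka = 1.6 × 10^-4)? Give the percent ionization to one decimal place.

17.2%

CH3CH(OH)COOH ⇌ CH3CH(OH)COO- + H+; let x = [H+] at equilibrium.
Ka = x²/(C₀ − x); solving the quadratic gives x = 7.72 × 10^-4 M.
% ionization = x/C₀ × 100% = 7.72 × 10^-4/0.0045 × 100% = 17.2%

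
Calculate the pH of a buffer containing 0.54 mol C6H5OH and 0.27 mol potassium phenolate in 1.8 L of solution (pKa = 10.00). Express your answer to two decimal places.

pH = pKa + log([A⁻]/[HA]) = 10.00 + log(0.27/0.54)
pH = 10.00 + (-0.301) = 9.70

pH = 9.70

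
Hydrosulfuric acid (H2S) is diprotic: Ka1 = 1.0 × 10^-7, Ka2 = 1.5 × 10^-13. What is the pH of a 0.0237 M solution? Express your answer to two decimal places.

Ka1 ≫ Ka2, so treat the first dissociation as the only significant source of H+.
Ka1 = x²/(0.0237 − x) = 1.0 × 10^-7
x ≈ √(1.0 × 10^-7 × 0.0237) = 4.87 × 10^-5 M
pH = −log(4.87 × 10^-5) = 4.31

pH = 4.31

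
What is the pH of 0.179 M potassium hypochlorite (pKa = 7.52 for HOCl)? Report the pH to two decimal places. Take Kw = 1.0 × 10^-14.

pH = 10.39

OCl- is the conjugate base of the weak acid HOCl.
Ka = 10^(−7.52) = 3.02 × 10^-8
Kb = Kw/Ka = 1.0×10^-14 / 3.02 × 10^-8 = 3.31 × 10^-7
Kb = x²/(0.179 − x) = 3.31 × 10^-7
Since Kb ≪ C₀, x ≈ √(Kb·C₀) = 2.43 × 10^-4 M.
Check: 0.14% ionized — well under 5%, approximation valid.
pOH = 3.61, so pH = 14.00 − pOH = 10.39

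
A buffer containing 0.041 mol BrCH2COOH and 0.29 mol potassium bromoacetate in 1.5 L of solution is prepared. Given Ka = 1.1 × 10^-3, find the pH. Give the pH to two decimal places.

pH = 3.81

pKa = −log(1.1 × 10^-3) = 2.959
Henderson–Hasselbalch: pH = pKa + log([BrCH2COO-]/[BrCH2COOH]) = 2.959 + log(0.29/0.041)
pH = 2.959 + (+0.850) = 3.81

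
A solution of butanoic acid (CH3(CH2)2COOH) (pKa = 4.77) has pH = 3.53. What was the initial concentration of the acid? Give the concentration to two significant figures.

C₀ = 5.4 × 10^-3 M

[H+] = 10^(-3.53) = 2.95 × 10^-4 M = x
Ka = 10^(−4.77) = 1.70 × 10^-5
Ka = x²/(C₀ − x) ⇒ C₀ = x + x²/Ka
C₀ = 2.95 × 10^-4 + (2.95 × 10^-4)²/(1.70 × 10^-5) = 5.41 × 10^-3 M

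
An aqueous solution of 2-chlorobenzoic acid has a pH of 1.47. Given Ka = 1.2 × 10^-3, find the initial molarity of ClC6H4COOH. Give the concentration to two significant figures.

[H+] = 10^(-1.47) = 3.39 × 10^-2 M = x
Ka = x²/(C₀ − x) ⇒ C₀ = x + x²/Ka
C₀ = 3.39 × 10^-2 + (3.39 × 10^-2)²/(1.2 × 10^-3) = 9.92 × 10^-1 M

C₀ = 9.9 × 10^-1 M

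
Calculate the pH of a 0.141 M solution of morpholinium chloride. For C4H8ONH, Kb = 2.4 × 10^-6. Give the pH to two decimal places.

pH = 4.62

C4H8ONH2+ is the conjugate acid of the weak base C4H8ONH.
Ka = Kw/Kb = 1.0×10^-14 / 2.4 × 10^-6 = 4.17 × 10^-9
Ka = x²/(0.141 − x) = 4.17 × 10^-9
Assume x ≪ 0.141: x ≈ √(4.17 × 10^-9 × 0.141) = 2.42 × 10^-5 M
Check: 0.017% ionized — well under 5%, approximation valid.
pH = −log(2.42 × 10^-5) = 4.62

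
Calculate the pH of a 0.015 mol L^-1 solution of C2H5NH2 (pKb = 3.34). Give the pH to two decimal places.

pH = 11.38

C2H5NH2 + H2O ⇌ C2H5NH3+ + OH-
Kb = 10^(−3.34) = 4.57 × 10^-4
Kb = [OH-]²/(0.015 − [OH-]) = 4.57 × 10^-4
[OH-] is not negligible relative to C₀; solve [OH-]² + 0.000457·[OH-] − 6.85e-06 = 0.
[OH-] = (−Kb + √(Kb² + 4·Kb·C₀))/2 = 2.40 × 10^-3 M
pOH = 2.62, so pH = 14.00 − pOH = 11.38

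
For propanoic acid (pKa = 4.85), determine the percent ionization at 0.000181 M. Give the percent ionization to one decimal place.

24.3%

CH3CH2COOH ⇌ CH3CH2COO- + H+; let x = [H+] at equilibrium.
Ka = 10^(−4.85) = 1.41 × 10^-5
Ka = x²/(C₀ − x); solving the quadratic gives x = 4.40 × 10^-5 M.
Fraction ionized = 4.40 × 10^-5 / 0.000181 = 0.2431 → 24.3%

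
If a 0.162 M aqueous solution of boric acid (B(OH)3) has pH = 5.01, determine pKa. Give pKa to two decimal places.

pKa = 9.23

[H+] = 10^(-5.01) = 9.77 × 10^-6 M
At equilibrium [HA] = 0.162 − 9.77 × 10^-6 = 1.62 × 10^-1 M
Ka = [H+][A-]/[HA] = (9.77 × 10^-6)² / 1.62 × 10^-1 = 5.89 × 10^-10
pKa = -log(5.89 × 10^-10) = 9.23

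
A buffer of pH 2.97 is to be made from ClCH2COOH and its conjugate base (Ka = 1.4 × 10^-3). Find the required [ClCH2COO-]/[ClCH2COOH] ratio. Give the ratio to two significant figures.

pKa = -log(1.4 × 10^-3) = 2.854
pH = pKa + log(r) ⇒ log(r) = 2.97 − 2.854 = +0.116
r = [ClCH2COO-]/[ClCH2COOH] = 10^(+0.116) = 1.31

ratio = 1.3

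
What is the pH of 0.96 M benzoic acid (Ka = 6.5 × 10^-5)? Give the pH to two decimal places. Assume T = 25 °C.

C6H5COOH ⇌ C6H5COO- + H+
From the ICE table, Ka = [H+]²/(0.96 − [H+]) = 6.5 × 10^-5.
Neglecting [H+] in the denominator: [H+] = √(6.5 × 10^-5 × 0.96) = 7.90 × 10^-3 M
([H+]/C₀ = 0.82% < 5%, so the approximation holds.)
pH = −log[H+] = −log(7.90 × 10^-3) = 2.10

pH = 2.10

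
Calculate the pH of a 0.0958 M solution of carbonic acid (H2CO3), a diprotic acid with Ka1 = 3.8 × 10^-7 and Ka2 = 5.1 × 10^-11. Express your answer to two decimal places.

pH = 3.72

Since Ka1 ≫ Ka2, the first ionization dominates [H+].
Ka1 = x²/(0.0958 − x) = 3.8 × 10^-7
x ≈ √(3.8 × 10^-7 × 0.0958) = 1.91 × 10^-4 M
pH = −log(1.91 × 10^-4) = 3.72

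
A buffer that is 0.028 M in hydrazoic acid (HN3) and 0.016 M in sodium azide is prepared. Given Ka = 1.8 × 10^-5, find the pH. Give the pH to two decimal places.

pH = 4.50

pKa = −log(1.8 × 10^-5) = 4.745
pH = pKa + log([A⁻]/[HA]) = 4.745 + log(0.016/0.028)
pH = 4.745 + (-0.243) = 4.50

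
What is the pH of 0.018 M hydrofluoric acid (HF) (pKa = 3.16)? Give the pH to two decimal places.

HF ⇌ F- + H+
Ka = 10^(−3.16) = 6.92 × 10^-4
Ka = x²/(0.018 − x) = 6.92 × 10^-4
x is not negligible relative to C₀; solve x² + 0.000692·x − 1.25e-05 = 0.
x = (−Ka + √(Ka² + 4·Ka·C₀))/2 = 3.20 × 10^-3 M
pH = −log[H+] = −log(3.20 × 10^-3) = 2.49

pH = 2.49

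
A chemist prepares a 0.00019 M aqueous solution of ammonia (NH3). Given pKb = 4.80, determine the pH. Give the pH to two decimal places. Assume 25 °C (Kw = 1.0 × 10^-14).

NH3 + H2O ⇌ NH4+ + OH-
Kb = 10^(−4.80) = 1.58 × 10^-5
From the ICE table, Kb = [OH-]²/(0.00019 − [OH-]) = 1.58 × 10^-5.
[OH-] is not negligible relative to C₀; solve [OH-]² + 1.58e-05·[OH-] − 3e-09 = 0.
[OH-] = (−Kb + √(Kb² + 4·Kb·C₀))/2 = 4.75 × 10^-5 M
pOH = −log(4.75 × 10^-5) = 4.32; pH = 14.00 − 4.32 = 9.68

pH = 9.68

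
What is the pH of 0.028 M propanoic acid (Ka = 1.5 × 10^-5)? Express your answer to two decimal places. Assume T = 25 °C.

CH3CH2COOH ⇌ CH3CH2COO- + H+
From the ICE table, Ka = x²/(0.028 − x) = 1.5 × 10^-5.
Since Ka ≪ C₀, x ≈ √(Ka·C₀) = 6.48 × 10^-4 M.
(x/C₀ = 2.3% < 5%, so the approximation holds.)
pH = −log(6.48 × 10^-4) = 3.19

pH = 3.19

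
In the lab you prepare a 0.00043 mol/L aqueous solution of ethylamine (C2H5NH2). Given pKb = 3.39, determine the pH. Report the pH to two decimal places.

C2H5NH2 + H2O ⇌ C2H5NH3+ + OH-
Kb = 10^(−3.39) = 4.07 × 10^-4
Let x = [OH-] at equilibrium. Kb = x²/(0.00043 − x).
The 5% rule fails; solving x² + Kb·x − Kb·C₀ = 0 exactly:
x = [−0.000407 + √(0.000407² + 7e-07)]/2 = 2.62 × 10^-4 M
pOH = −log(2.62 × 10^-4) = 3.58; pH = 14.00 − 3.58 = 10.42

pH = 10.42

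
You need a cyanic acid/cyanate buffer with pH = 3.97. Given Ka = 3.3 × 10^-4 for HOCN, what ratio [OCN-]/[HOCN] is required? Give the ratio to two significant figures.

ratio = 3.1

pKa = -log(3.3 × 10^-4) = 3.481
pH = pKa + log(r) ⇒ log(r) = 3.97 − 3.481 = +0.489
r = [OCN-]/[HOCN] = 10^(+0.489) = 3.08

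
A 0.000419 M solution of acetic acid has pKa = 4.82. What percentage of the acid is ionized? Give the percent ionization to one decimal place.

17.3%

CH3COOH ⇌ CH3COO- + H+; let x = [H+] at equilibrium.
Ka = 10^(−4.82) = 1.51 × 10^-5
Solve x² + 1.51e-05x − 6.33e-09 = 0 → x = 7.23 × 10^-5 M
% ionization = x/C₀ × 100% = 7.23 × 10^-5/0.000419 × 100% = 17.3%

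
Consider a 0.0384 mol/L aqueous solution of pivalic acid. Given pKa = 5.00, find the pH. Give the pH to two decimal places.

(CH3)3CCOOH ⇌ (CH3)3CCOO- + H+
Ka = 10^(−5.00) = 1.00 × 10^-5
Ka = [H+]²/(0.0384 − [H+]) = 1.00 × 10^-5
Since Ka ≪ C₀, [H+] ≈ √(Ka·C₀) = 6.20 × 10^-4 M.
pH = −log(6.20 × 10^-4) = 3.21

pH = 3.21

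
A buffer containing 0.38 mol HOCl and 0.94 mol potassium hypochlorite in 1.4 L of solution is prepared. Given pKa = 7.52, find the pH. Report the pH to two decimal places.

Henderson–Hasselbalch: pH = pKa + log([OCl-]/[HOCl]) = 7.52 + log(0.94/0.38)
pH = 7.52 + (+0.393) = 7.91

pH = 7.91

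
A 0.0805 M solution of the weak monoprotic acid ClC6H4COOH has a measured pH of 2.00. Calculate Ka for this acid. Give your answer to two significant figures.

[H+] = 10^(-2.00) = 1.00 × 10^-2 M
At equilibrium [HA] = 0.0805 − 1.00 × 10^-2 = 7.05 × 10^-2 M
Ka = [H+][A-]/[HA] = (1.00 × 10^-2)² / 7.05 × 10^-2 = 1.4 × 10^-3

Ka = 1.4 × 10^-3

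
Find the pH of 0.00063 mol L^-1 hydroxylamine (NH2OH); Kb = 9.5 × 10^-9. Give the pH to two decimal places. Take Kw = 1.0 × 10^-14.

pH = 8.39

NH2OH + H2O ⇌ NH3OH+ + OH-
Let x = [OH-] at equilibrium. Kb = x²/(0.00063 − x).
Assume x ≪ 0.00063: x ≈ √(9.5 × 10^-9 × 0.00063) = 2.45 × 10^-6 M
pOH = −log(2.45 × 10^-6) = 5.61; pH = 14.00 − 5.61 = 8.39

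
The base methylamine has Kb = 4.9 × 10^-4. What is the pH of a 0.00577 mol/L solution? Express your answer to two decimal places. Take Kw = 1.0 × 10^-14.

CH3NH2 + H2O ⇌ CH3NH3+ + OH-
From the ICE table, Kb = [OH-]²/(0.00577 − [OH-]) = 4.9 × 10^-4.
The 5% rule fails; solving [OH-]² + Kb·[OH-] − Kb·C₀ = 0 exactly:
[OH-] = (−Kb + √(Kb² + 4·Kb·C₀))/2 = 1.45 × 10^-3 M
pOH = −log(1.45 × 10^-3) = 2.84; pH = 14.00 − 2.84 = 11.16

pH = 11.16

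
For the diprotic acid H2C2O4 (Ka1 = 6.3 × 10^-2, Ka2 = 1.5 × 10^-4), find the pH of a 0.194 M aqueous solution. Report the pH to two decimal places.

pH = 1.08

Ka1 ≫ Ka2, so treat the first dissociation as the only significant source of H+.
Ka1 = x²/(0.194 − x) = 6.3 × 10^-2
Solving the quadratic: x = (−Ka1 + √(Ka1² + 4·Ka1·C₀))/2 = 8.35 × 10^-2 M
pH = −log(8.35 × 10^-2) = 1.08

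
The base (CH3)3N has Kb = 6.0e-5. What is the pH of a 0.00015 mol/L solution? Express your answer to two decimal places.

(CH3)3N + H2O ⇌ (CH3)3NH+ + OH-
Kb = [OH-]²/(0.00015 − [OH-]) = 6.0 × 10^-5
Here C₀/Kb ≈ 2.5, so the small-[OH-] approximation fails. Use the quadratic:
[OH-] = [−6e-05 + √(6e-05² + 3.6e-08)]/2 = 6.95 × 10^-5 M
pOH = −log(6.95 × 10^-5) = 4.16; pH = 14.00 − 4.16 = 9.84

pH = 9.84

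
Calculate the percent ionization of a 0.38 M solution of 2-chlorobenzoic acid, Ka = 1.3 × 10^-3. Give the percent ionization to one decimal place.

5.7%

ClC6H4COOH ⇌ ClC6H4COO- + H+; let x = [H+] at equilibrium.
Ka = x²/(C₀ − x); solving the quadratic gives x = 2.16 × 10^-2 M.
% ionization = x/C₀ × 100% = 2.16 × 10^-2/0.38 × 100% = 5.7%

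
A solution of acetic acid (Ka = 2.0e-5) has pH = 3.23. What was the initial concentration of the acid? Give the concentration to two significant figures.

[H+] = 10^(-3.23) = 5.89 × 10^-4 M = x
Ka = x²/(C₀ − x) ⇒ C₀ = x + x²/Ka
C₀ = 5.89 × 10^-4 + (5.89 × 10^-4)²/(2.0 × 10^-5) = 1.79 × 10^-2 M

C₀ = 1.8 × 10^-2 M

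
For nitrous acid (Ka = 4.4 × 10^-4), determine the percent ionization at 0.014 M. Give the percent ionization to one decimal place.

16.2%

HNO2 ⇌ NO2- + H+; let x = [H+] at equilibrium.
Ka = x²/(C₀ − x); solving the quadratic gives x = 2.27 × 10^-3 M.
% ionization = x/C₀ × 100% = 2.27 × 10^-3/0.014 × 100% = 16.2%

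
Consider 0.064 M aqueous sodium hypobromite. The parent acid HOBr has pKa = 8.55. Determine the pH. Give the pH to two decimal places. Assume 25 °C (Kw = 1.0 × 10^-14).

pH = 10.68

OBr- is the conjugate base of the weak acid HOBr.
Ka = 10^(−8.55) = 2.82 × 10^-9
Kb = Kw/Ka = 1.0×10^-14 / 2.82 × 10^-9 = 3.55 × 10^-6
From the ICE table, Kb = [OH-]²/(0.064 − [OH-]) = 3.55 × 10^-6.
Since Kb ≪ C₀, [OH-] ≈ √(Kb·C₀) = 4.77 × 10^-4 M.
pOH = −log(4.77 × 10^-4) = 3.32; pH = 14.00 − 3.32 = 10.68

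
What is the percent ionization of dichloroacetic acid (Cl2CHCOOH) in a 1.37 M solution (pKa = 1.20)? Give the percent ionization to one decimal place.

19.3%

Cl2CHCOOH ⇌ Cl2CHCOO- + H+; let x = [H+] at equilibrium.
Ka = 10^(−1.20) = 6.31 × 10^-2
Ka = x²/(C₀ − x); solving the quadratic gives x = 2.64 × 10^-1 M.
Fraction ionized = 2.64 × 10^-1 / 1.37 = 0.1927 → 19.3%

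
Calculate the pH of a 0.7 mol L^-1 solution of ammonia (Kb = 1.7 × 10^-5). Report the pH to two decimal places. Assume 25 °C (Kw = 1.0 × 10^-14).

NH3 + H2O ⇌ NH4+ + OH-
From the ICE table, Kb = x²/(0.7 − x) = 1.7 × 10^-5.
Since Kb ≪ C₀, x ≈ √(Kb·C₀) = 3.45 × 10^-3 M.
(x/C₀ = 0.49% < 5%, so the approximation holds.)
pOH = −log(3.45 × 10^-3) = 2.46; pH = 14.00 − 2.46 = 11.54

pH = 11.54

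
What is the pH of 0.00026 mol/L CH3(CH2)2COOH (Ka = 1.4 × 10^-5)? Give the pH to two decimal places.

CH3(CH2)2COOH ⇌ CH3(CH2)2COO- + H+
Ka = [H+]²/(0.00026 − [H+]) = 1.4 × 10^-5
[H+] is not negligible relative to C₀; solve [H+]² + 1.4e-05·[H+] − 3.64e-09 = 0.
[H+] = [−1.4e-05 + √(1.4e-05² + 1.46e-08)]/2 = 5.37 × 10^-5 M
pH = −log[H+] = −log(5.37 × 10^-5) = 4.27

pH = 4.27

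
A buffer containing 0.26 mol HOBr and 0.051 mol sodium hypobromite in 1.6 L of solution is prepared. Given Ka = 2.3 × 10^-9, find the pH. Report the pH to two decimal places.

pH = 7.93

pKa = −log(2.3 × 10^-9) = 8.638
Using pH = pKa + log([base]/[acid]) with [base]/[acid] = 0.051/0.26:
pH = 8.638 + (-0.707) = 7.93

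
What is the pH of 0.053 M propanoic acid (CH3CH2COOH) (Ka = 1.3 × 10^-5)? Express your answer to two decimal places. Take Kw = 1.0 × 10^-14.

pH = 3.08

CH3CH2COOH ⇌ CH3CH2COO- + H+
Let x = [H+] at equilibrium. Ka = x²/(0.053 − x).
Neglecting x in the denominator: x = √(1.3 × 10^-5 × 0.053) = 8.30 × 10^-4 M
pH = −log(8.30 × 10^-4) = 3.08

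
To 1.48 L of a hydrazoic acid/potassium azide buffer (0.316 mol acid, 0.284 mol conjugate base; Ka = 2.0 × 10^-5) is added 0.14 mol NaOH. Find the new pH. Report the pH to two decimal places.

OH- converts HN3 to N3-: HN3 → 0.176 mol, N3- → 0.424 mol.
pKa = −log(2.0 × 10^-5) = 4.699
pH = pKa + log([A⁻]/[HA]) = 4.699 + log(0.424/0.176) = 4.699 +0.382

pH = 5.08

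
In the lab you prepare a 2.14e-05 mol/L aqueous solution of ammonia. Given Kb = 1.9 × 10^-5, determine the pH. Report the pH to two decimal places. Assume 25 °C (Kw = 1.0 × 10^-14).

NH3 + H2O ⇌ NH4+ + OH-
Let x = [OH-] at equilibrium. Kb = x²/(2.14e-05 − x).
x is not negligible relative to C₀; solve x² + 1.9e-05·x − 4.07e-10 = 0.
x = [−1.9e-05 + √(1.9e-05² + 1.63e-09)]/2 = 1.28 × 10^-5 M
pOH = −log(1.28 × 10^-5) = 4.89; pH = 14.00 − 4.89 = 9.11

pH = 9.11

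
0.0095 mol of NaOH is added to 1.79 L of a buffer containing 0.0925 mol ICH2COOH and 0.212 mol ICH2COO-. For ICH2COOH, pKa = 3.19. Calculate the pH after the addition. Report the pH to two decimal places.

pH = 3.62

OH- converts ICH2COOH to ICH2COO-: ICH2COOH → 0.083 mol, ICH2COO- → 0.222 mol.
pH = pKa + log([A⁻]/[HA]) = 3.19 + log(0.222/0.083) = 3.19 +0.427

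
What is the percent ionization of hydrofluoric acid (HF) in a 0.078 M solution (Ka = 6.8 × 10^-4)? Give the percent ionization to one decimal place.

8.9%

HF ⇌ F- + H+; let x = [H+] at equilibrium.
Ka = x²/(C₀ − x); solving the quadratic gives x = 6.95 × 10^-3 M.
Fraction ionized = 6.95 × 10^-3 / 0.078 = 0.0891 → 8.9%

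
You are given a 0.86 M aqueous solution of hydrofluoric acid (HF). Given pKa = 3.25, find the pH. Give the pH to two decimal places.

pH = 1.66

HF ⇌ F- + H+
Ka = 10^(−3.25) = 5.62 × 10^-4
Ka = [H+]²/(0.86 − [H+]) = 5.62 × 10^-4
Assume [H+] ≪ 0.86: [H+] ≈ √(5.62 × 10^-4 × 0.86) = 2.20 × 10^-2 M
Check: 2.6% ionized — well under 5%, approximation valid.
pH = −log(2.20 × 10^-2) = 1.66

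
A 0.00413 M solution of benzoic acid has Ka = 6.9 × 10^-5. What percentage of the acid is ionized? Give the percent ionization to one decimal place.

12.1%

C6H5COOH ⇌ C6H5COO- + H+; let x = [H+] at equilibrium.
Ka = x²/(C₀ − x); solving the quadratic gives x = 5.00 × 10^-4 M.
% ionization = x/C₀ × 100% = 5.00 × 10^-4/0.00413 × 100% = 12.1%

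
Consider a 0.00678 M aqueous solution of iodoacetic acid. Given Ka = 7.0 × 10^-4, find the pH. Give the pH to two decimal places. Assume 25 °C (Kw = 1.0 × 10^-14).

ICH2COOH ⇌ ICH2COO- + H+
Ka = [H+]²/(0.00678 − [H+]) = 7.0 × 10^-4
[H+] is not negligible relative to C₀; solve [H+]² + 0.0007·[H+] − 4.75e-06 = 0.
[H+] = [−0.0007 + √(0.0007² + 1.9e-05)]/2 = 1.86 × 10^-3 M
pH = −log[H+] = −log(1.86 × 10^-3) = 2.73

pH = 2.73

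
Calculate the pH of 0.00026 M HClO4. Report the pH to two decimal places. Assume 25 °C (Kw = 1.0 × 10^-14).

HClO4 is a strong acid and dissociates completely, so [H+] = 0.00026 M.
pH = -log(0.00026) = 3.59

pH = 3.59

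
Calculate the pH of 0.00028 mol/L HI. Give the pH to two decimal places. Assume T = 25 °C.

HI is a strong acid and dissociates completely, so [H+] = 0.00028 M.
pH = -log(0.00028) = 3.55

pH = 3.55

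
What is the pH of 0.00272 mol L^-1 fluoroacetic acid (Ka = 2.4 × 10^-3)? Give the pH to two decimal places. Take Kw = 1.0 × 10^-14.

FCH2COOH ⇌ FCH2COO- + H+
From the ICE table, Ka = x²/(0.00272 − x) = 2.4 × 10^-3.
The 5% rule fails; solving x² + Ka·x − Ka·C₀ = 0 exactly:
x = [−0.0024 + √(0.0024² + 2.61e-05)]/2 = 1.62 × 10^-3 M
pH = −log(1.62 × 10^-3) = 2.79

pH = 2.79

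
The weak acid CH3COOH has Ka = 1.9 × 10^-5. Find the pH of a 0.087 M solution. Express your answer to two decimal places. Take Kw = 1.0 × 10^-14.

pH = 2.89

CH3COOH ⇌ CH3COO- + H+
Ka = x²/(0.087 − x) = 1.9 × 10^-5
Assume x ≪ 0.087: x ≈ √(1.9 × 10^-5 × 0.087) = 1.29 × 10^-3 M
pH = −log[H+] = −log(1.29 × 10^-3) = 2.89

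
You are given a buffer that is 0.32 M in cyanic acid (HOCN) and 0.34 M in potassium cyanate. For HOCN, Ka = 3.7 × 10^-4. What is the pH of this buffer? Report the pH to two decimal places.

pKa = −log(3.7 × 10^-4) = 3.432
Henderson–Hasselbalch: pH = pKa + log([OCN-]/[HOCN]) = 3.432 + log(0.34/0.32)
pH = 3.432 + (+0.026) = 3.46

pH = 3.46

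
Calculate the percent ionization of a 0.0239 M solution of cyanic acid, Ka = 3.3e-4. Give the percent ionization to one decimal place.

11.1%

HOCN ⇌ OCN- + H+; let x = [H+] at equilibrium.
Ka = x²/(C₀ − x); solving the quadratic gives x = 2.65 × 10^-3 M.
Fraction ionized = 2.65 × 10^-3 / 0.0239 = 0.1109 → 11.1%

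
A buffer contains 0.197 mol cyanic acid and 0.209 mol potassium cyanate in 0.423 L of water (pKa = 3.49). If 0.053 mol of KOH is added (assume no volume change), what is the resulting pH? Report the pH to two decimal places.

pH = 3.75

OH- converts HOCN to OCN-: HOCN → 0.144 mol, OCN- → 0.262 mol.
pH = pKa + log(n_OCN-/n_HOCN) = 3.49 + log(0.262/0.144) = 3.49 + (+0.260)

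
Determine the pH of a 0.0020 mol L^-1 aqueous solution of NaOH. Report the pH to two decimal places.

pH = 11.30

NaOH is a strong base; [OH-] = 0.002 M.
pOH = -log(0.002) = 2.70
pH = 14.00 - 2.70 = 11.30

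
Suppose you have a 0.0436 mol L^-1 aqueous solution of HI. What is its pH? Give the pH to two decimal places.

HI is a strong acid and dissociates completely, so [H+] = 0.0436 M.
pH = -log(0.0436) = 1.36

pH = 1.36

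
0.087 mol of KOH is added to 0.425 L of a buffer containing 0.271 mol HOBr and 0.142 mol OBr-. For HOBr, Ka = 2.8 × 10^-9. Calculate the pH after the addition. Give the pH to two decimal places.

pH = 8.65

OH- converts HOBr to OBr-: HOBr → 0.184 mol, OBr- → 0.229 mol.
pKa = −log(2.8 × 10^-9) = 8.553
pH = pKa + log([A⁻]/[HA]) = 8.553 + log(0.229/0.184) = 8.553 +0.095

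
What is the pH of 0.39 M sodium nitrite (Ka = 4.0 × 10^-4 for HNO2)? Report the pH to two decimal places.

pH = 8.49

NO2- is the conjugate base of the weak acid HNO2.
Kb = Kw/Ka = 1.0×10^-14 / 4.0 × 10^-4 = 2.50 × 10^-11
Let x = [OH-] at equilibrium. Kb = x²/(0.39 − x).
Assume x ≪ 0.39: x ≈ √(2.50 × 10^-11 × 0.39) = 3.12 × 10^-6 M
pOH = 5.51, so pH = 14.00 − pOH = 8.49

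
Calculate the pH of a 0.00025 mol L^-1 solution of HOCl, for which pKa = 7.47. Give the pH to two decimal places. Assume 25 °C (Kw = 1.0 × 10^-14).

pH = 5.54

HOCl ⇌ OCl- + H+
Ka = 10^(−7.47) = 3.39 × 10^-8
From the ICE table, Ka = x²/(0.00025 − x) = 3.39 × 10^-8.
Since Ka ≪ C₀, x ≈ √(Ka·C₀) = 2.91 × 10^-6 M.
pH = −log[H+] = −log(2.91 × 10^-6) = 5.54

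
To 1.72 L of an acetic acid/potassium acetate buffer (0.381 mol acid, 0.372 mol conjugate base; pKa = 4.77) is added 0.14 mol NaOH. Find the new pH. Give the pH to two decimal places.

After neutralization: n(CH3COOH) = 0.241 mol, n(CH3COO-) = 0.512 mol.
pH = pKa + log([A⁻]/[HA]) = 4.77 + log(0.512/0.241) = 4.77 +0.327

pH = 5.10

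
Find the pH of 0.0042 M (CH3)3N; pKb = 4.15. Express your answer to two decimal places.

pH = 10.71

(CH3)3N + H2O ⇌ (CH3)3NH+ + OH-
Kb = 10^(−4.15) = 7.08 × 10^-5
From the ICE table, Kb = x²/(0.0042 − x) = 7.08 × 10^-5.
The 5% rule fails; solving x² + Kb·x − Kb·C₀ = 0 exactly:
x = [−7.08e-05 + √(7.08e-05² + 1.19e-06)]/2 = 5.11 × 10^-4 M
pOH = 3.29, so pH = 14.00 − pOH = 10.71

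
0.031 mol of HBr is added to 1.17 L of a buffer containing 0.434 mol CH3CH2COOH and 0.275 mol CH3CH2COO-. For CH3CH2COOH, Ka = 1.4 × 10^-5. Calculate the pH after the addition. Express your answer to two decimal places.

pH = 4.57

Added H+ converts CH3CH2COO- to CH3CH2COOH: CH3CH2COOH → 0.465 mol, CH3CH2COO- → 0.244 mol.
pKa = −log(1.4 × 10^-5) = 4.854
pH = pKa + log([A⁻]/[HA]) = 4.854 + log(0.244/0.465) = 4.854 -0.280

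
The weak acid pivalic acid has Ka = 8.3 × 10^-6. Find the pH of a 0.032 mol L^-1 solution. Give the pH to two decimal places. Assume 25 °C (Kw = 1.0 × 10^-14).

(CH3)3CCOOH ⇌ (CH3)3CCOO- + H+
Ka = [H+]²/(0.032 − [H+]) = 8.3 × 10^-6
Assume [H+] ≪ 0.032: [H+] ≈ √(8.3 × 10^-6 × 0.032) = 5.15 × 10^-4 M
Check: 1.6% ionized — well under 5%, approximation valid.
pH = −log[H+] = −log(5.15 × 10^-4) = 3.29

pH = 3.29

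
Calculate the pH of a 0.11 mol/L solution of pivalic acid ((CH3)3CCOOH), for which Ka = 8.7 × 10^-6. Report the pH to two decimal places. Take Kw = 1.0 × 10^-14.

pH = 3.01

(CH3)3CCOOH ⇌ (CH3)3CCOO- + H+
Let x = [H+] at equilibrium. Ka = x²/(0.11 − x).
Neglecting x in the denominator: x = √(8.7 × 10^-6 × 0.11) = 9.78 × 10^-4 M
Check: 0.89% ionized — well under 5%, approximation valid.
pH = −log(9.78 × 10^-4) = 3.01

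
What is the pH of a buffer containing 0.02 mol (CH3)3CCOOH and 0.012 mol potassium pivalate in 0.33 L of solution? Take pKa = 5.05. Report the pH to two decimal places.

pH = 4.83

Henderson–Hasselbalch: pH = pKa + log([(CH3)3CCOO-]/[(CH3)3CCOOH]) = 5.05 + log(0.012/0.02)
pH = 5.05 + (-0.222) = 4.83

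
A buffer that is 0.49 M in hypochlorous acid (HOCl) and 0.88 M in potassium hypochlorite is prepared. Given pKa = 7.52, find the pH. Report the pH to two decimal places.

Using pH = pKa + log([base]/[acid]) with [base]/[acid] = 0.88/0.49:
pH = 7.52 + (+0.254) = 7.77

pH = 7.77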